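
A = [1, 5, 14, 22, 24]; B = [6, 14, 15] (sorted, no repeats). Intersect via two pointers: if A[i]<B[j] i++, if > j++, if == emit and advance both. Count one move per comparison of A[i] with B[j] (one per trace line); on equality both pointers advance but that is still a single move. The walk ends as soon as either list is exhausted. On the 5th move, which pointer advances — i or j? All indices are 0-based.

[i=0,j=0] 1<6 → i++
[i=1,j=0] 5<6 → i++
[i=2,j=0] 14>6 → j++
[i=2,j=1] 14==14 emit → i++,j++
[i=3,j=2] 22>15 → j++

j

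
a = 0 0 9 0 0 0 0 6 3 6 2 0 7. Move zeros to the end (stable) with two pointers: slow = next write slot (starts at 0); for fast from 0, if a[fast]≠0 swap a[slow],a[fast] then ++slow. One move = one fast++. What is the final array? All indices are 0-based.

(s=0,f=0) a[fast]=0 → fast++
(s=0,f=1) a[fast]=0 → fast++
(s=0,f=2) a[fast]=9≠0 swap→a[0]=9 → slow++,fast++
(s=1,f=3) a[fast]=0 → fast++
(s=1,f=4) a[fast]=0 → fast++
(s=1,f=5) a[fast]=0 → fast++
(s=1,f=6) a[fast]=0 → fast++
(s=1,f=7) a[fast]=6≠0 swap→a[1]=6 → slow++,fast++
(s=2,f=8) a[fast]=3≠0 swap→a[2]=3 → slow++,fast++
(s=3,f=9) a[fast]=6≠0 swap→a[3]=6 → slow++,fast++
(s=4,f=10) a[fast]=2≠0 swap→a[4]=2 → slow++,fast++
(s=5,f=11) a[fast]=0 → fast++
(s=5,f=12) a[fast]=7≠0 swap→a[5]=7 → slow++,fast++

[9, 6, 3, 6, 2, 7, 0, 0, 0, 0, 0, 0, 0]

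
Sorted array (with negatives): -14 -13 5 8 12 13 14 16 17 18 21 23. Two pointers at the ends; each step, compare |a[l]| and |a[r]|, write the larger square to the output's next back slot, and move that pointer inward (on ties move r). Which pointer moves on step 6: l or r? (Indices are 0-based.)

[0,11] |-14|<=|23| out[11]=529 → r--
[0,10] |-14|<=|21| out[10]=441 → r--
[0,9] |-14|<=|18| out[9]=324 → r--
[0,8] |-14|<=|17| out[8]=289 → r--
[0,7] |-14|<=|16| out[7]=256 → r--
[0,6] |-14|<=|14| out[6]=196 → r--

r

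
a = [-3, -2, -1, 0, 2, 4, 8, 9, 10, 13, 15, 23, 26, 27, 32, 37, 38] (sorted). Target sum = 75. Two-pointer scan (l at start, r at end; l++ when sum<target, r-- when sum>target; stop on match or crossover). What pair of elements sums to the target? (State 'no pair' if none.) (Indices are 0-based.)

(37, 38)

l=0 r=16: -3+38=35 <75, l++
l=1 r=16: -2+38=36 <75, l++
l=2 r=16: -1+38=37 <75, l++
l=3 r=16: 0+38=38 <75, l++
l=4 r=16: 2+38=40 <75, l++
l=5 r=16: 4+38=42 <75, l++
l=6 r=16: 8+38=46 <75, l++
l=7 r=16: 9+38=47 <75, l++
l=8 r=16: 10+38=48 <75, l++
l=9 r=16: 13+38=51 <75, l++
l=10 r=16: 15+38=53 <75, l++
l=11 r=16: 23+38=61 <75, l++
l=12 r=16: 26+38=64 <75, l++
l=13 r=16: 27+38=65 <75, l++
l=14 r=16: 32+38=70 <75, l++
l=15 r=16: 37+38=75, found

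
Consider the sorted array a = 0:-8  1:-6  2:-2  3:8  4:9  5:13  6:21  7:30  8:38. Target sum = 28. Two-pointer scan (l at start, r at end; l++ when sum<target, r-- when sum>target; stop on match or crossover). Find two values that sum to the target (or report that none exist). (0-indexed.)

[0,8] -8+38=30 >28 → r--
[0,7] -8+30=22 <28 → l++
[1,7] -6+30=24 <28 → l++
[2,7] -2+30=28 → found

(-2, 30)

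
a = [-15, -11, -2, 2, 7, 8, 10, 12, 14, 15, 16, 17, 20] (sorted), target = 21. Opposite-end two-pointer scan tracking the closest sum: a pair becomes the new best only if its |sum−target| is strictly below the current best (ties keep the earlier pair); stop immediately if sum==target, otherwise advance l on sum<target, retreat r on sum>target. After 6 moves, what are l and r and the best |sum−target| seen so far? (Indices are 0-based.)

l=4, r=10, best |Δ|=1

[0,12] -15+20=5 d=16 * → l++
[1,12] -11+20=9 d=12 * → l++
[2,12] -2+20=18 d=3 * → l++
[3,12] 2+20=22 d=1 * → r--
[3,11] 2+17=19 d=2 → l++
[4,11] 7+17=24 d=3 → r--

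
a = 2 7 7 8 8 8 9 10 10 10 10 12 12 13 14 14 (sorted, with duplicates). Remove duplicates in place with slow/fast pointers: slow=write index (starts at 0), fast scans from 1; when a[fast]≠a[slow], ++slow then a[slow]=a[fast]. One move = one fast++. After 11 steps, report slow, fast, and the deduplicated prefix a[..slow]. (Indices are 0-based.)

(s=0,f=1) a[fast]=7≠a[slow]=2 write a[1]=7 → slow++,fast++
(s=1,f=2) a[fast]=7=a[slow] dup → fast++
(s=1,f=3) a[fast]=8≠a[slow]=7 write a[2]=8 → slow++,fast++
(s=2,f=4) a[fast]=8=a[slow] dup → fast++
(s=2,f=5) a[fast]=8=a[slow] dup → fast++
(s=2,f=6) a[fast]=9≠a[slow]=8 write a[3]=9 → slow++,fast++
(s=3,f=7) a[fast]=10≠a[slow]=9 write a[4]=10 → slow++,fast++
(s=4,f=8) a[fast]=10=a[slow] dup → fast++
(s=4,f=9) a[fast]=10=a[slow] dup → fast++
(s=4,f=10) a[fast]=10=a[slow] dup → fast++
(s=4,f=11) a[fast]=12≠a[slow]=10 write a[5]=12 → slow++,fast++

slow=5, fast=12, prefix=[2, 7, 8, 9, 10, 12]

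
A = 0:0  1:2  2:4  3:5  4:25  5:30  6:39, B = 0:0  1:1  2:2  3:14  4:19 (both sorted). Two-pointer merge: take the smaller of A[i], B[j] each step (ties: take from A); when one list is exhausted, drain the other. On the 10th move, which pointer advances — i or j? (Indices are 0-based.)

i

[i=0,j=0] A[i]=0<=B[j]=0 take 0 → i++
[i=1,j=0] A[i]=2>B[j]=0 take 0 → j++
[i=1,j=1] A[i]=2>B[j]=1 take 1 → j++
[i=1,j=2] A[i]=2<=B[j]=2 take 2 → i++
[i=2,j=2] A[i]=4>B[j]=2 take 2 → j++
[i=2,j=3] A[i]=4<=B[j]=14 take 4 → i++
[i=3,j=3] A[i]=5<=B[j]=14 take 5 → i++
[i=4,j=3] A[i]=25>B[j]=14 take 14 → j++
[i=4,j=4] A[i]=25>B[j]=19 take 19 → j++
[i=4,j=5] B done, take A[i]=25 → i++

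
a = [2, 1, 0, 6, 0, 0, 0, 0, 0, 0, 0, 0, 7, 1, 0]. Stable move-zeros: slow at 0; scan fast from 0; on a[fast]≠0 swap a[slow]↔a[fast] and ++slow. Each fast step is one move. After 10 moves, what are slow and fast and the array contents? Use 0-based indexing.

slow=0 fast=0: a[fast]=2≠0 swap→a[0]=2, slow++,fast++
slow=1 fast=1: a[fast]=1≠0 swap→a[1]=1, slow++,fast++
slow=2 fast=2: a[fast]=0, fast++
slow=2 fast=3: a[fast]=6≠0 swap→a[2]=6, slow++,fast++
slow=3 fast=4: a[fast]=0, fast++
slow=3 fast=5: a[fast]=0, fast++
slow=3 fast=6: a[fast]=0, fast++
slow=3 fast=7: a[fast]=0, fast++
slow=3 fast=8: a[fast]=0, fast++
slow=3 fast=9: a[fast]=0, fast++

slow=3, fast=10, a=[2, 1, 6, 0, 0, 0, 0, 0, 0, 0, 0, 0, 7, 1, 0]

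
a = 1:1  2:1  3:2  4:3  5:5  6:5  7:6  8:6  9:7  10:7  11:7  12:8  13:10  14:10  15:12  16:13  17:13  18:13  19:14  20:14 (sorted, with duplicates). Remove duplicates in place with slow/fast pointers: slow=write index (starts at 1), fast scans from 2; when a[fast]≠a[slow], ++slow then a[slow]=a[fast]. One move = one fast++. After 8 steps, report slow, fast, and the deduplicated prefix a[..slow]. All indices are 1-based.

slow=6, fast=10, prefix=[1, 2, 3, 5, 6, 7]

slow=1 fast=2: a[fast]=1=a[slow] dup, fast++
slow=1 fast=3: a[fast]=2≠a[slow]=1 write a[2]=2, slow++,fast++
slow=2 fast=4: a[fast]=3≠a[slow]=2 write a[3]=3, slow++,fast++
slow=3 fast=5: a[fast]=5≠a[slow]=3 write a[4]=5, slow++,fast++
slow=4 fast=6: a[fast]=5=a[slow] dup, fast++
slow=4 fast=7: a[fast]=6≠a[slow]=5 write a[5]=6, slow++,fast++
slow=5 fast=8: a[fast]=6=a[slow] dup, fast++
slow=5 fast=9: a[fast]=7≠a[slow]=6 write a[6]=7, slow++,fast++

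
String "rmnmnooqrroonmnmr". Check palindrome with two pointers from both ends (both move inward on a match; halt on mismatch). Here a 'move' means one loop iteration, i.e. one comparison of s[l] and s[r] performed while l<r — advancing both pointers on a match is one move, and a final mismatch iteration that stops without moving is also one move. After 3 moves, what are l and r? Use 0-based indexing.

l=0 r=16: 'r'=='r', l++,r--
l=1 r=15: 'm'=='m', l++,r--
l=2 r=14: 'n'=='n', l++,r--

l=3, r=13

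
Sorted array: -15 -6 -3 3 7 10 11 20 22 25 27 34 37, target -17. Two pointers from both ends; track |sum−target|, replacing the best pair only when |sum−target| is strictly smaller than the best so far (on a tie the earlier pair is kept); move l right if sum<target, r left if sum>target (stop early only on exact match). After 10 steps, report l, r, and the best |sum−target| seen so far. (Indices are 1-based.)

l=1 r=13: -15+37=22 d=39 *, r--
l=1 r=12: -15+34=19 d=36 *, r--
l=1 r=11: -15+27=12 d=29 *, r--
l=1 r=10: -15+25=10 d=27 *, r--
l=1 r=9: -15+22=7 d=24 *, r--
l=1 r=8: -15+20=5 d=22 *, r--
l=1 r=7: -15+11=-4 d=13 *, r--
l=1 r=6: -15+10=-5 d=12 *, r--
l=1 r=5: -15+7=-8 d=9 *, r--
l=1 r=4: -15+3=-12 d=5 *, r--

l=1, r=3, best |Δ|=5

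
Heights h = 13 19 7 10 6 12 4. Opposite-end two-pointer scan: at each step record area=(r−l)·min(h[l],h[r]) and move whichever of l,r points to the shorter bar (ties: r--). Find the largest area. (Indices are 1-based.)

max area = 60

l=1 r=7: min(13,4)*6=24 best=24 *, r--
l=1 r=6: min(13,12)*5=60 best=60 *, r--
l=1 r=5: min(13,6)*4=24 best=60, r--
l=1 r=4: min(13,10)*3=30 best=60, r--
l=1 r=3: min(13,7)*2=14 best=60, r--
l=1 r=2: min(13,19)*1=13 best=60, l++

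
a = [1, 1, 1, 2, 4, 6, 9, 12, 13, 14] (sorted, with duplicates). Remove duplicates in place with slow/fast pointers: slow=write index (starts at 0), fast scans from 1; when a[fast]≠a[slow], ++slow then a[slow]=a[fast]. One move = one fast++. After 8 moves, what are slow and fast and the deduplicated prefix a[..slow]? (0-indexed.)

slow=6, fast=9, prefix=[1, 2, 4, 6, 9, 12, 13]

(s=0,f=1) a[fast]=1=a[slow] dup → fast++
(s=0,f=2) a[fast]=1=a[slow] dup → fast++
(s=0,f=3) a[fast]=2≠a[slow]=1 write a[1]=2 → slow++,fast++
(s=1,f=4) a[fast]=4≠a[slow]=2 write a[2]=4 → slow++,fast++
(s=2,f=5) a[fast]=6≠a[slow]=4 write a[3]=6 → slow++,fast++
(s=3,f=6) a[fast]=9≠a[slow]=6 write a[4]=9 → slow++,fast++
(s=4,f=7) a[fast]=12≠a[slow]=9 write a[5]=12 → slow++,fast++
(s=5,f=8) a[fast]=13≠a[slow]=12 write a[6]=13 → slow++,fast++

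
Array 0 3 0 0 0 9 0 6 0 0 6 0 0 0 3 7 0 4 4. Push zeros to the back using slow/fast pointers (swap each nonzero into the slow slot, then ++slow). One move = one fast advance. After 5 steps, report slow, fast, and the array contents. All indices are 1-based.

slow=2, fast=6, a=[3, 0, 0, 0, 0, 9, 0, 6, 0, 0, 6, 0, 0, 0, 3, 7, 0, 4, 4]

slow=1 fast=1: a[fast]=0, fast++
slow=1 fast=2: a[fast]=3≠0 swap→a[1]=3, slow++,fast++
slow=2 fast=3: a[fast]=0, fast++
slow=2 fast=4: a[fast]=0, fast++
slow=2 fast=5: a[fast]=0, fast++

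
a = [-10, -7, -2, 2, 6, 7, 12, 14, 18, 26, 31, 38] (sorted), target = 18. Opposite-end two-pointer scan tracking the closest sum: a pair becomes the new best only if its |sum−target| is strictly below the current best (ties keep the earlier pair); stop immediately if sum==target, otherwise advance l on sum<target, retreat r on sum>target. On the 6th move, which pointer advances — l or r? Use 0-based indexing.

[0,11] -10+38=28 d=10 * → r--
[0,10] -10+31=21 d=3 * → r--
[0,9] -10+26=16 d=2 * → l++
[1,9] -7+26=19 d=1 * → r--
[1,8] -7+18=11 d=7 → l++
[2,8] -2+18=16 d=2 → l++

l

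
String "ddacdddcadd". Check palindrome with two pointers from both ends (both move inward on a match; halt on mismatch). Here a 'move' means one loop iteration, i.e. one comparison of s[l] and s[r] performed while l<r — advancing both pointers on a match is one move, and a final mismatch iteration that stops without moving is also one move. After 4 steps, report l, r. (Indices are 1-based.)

[1,11] 'd'=='d' → l++,r--
[2,10] 'd'=='d' → l++,r--
[3,9] 'a'=='a' → l++,r--
[4,8] 'c'=='c' → l++,r--

l=5, r=7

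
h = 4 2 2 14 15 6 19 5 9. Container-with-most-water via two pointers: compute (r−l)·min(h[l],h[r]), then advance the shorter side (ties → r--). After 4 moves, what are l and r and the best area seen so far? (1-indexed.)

l=4, r=8, best area=45

l=1 r=9: min(4,9)*8=32 best=32 *, l++
l=2 r=9: min(2,9)*7=14 best=32, l++
l=3 r=9: min(2,9)*6=12 best=32, l++
l=4 r=9: min(14,9)*5=45 best=45 *, r--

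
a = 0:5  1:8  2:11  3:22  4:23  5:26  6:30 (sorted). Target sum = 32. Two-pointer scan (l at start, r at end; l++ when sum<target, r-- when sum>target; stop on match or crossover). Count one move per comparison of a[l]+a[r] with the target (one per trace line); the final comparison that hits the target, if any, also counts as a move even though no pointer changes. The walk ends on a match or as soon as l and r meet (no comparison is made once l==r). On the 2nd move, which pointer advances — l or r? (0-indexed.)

l

[0,6] 5+30=35 >32 → r--
[0,5] 5+26=31 <32 → l++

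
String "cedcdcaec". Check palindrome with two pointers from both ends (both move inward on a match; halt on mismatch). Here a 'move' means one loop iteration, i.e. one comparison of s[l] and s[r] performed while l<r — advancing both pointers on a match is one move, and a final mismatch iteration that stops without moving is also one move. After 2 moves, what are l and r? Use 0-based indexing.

l=2, r=6

[0,8] 'c'=='c' → l++,r--
[1,7] 'e'=='e' → l++,r--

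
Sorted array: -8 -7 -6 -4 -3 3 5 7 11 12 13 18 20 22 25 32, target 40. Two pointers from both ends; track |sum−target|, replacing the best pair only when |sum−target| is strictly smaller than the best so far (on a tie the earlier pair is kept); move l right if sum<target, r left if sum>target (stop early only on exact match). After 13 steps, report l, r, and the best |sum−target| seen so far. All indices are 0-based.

l=11, r=13, best |Δ|=1

l=0 r=15: -8+32=24 d=16 *, l++
l=1 r=15: -7+32=25 d=15 *, l++
l=2 r=15: -6+32=26 d=14 *, l++
l=3 r=15: -4+32=28 d=12 *, l++
l=4 r=15: -3+32=29 d=11 *, l++
l=5 r=15: 3+32=35 d=5 *, l++
l=6 r=15: 5+32=37 d=3 *, l++
l=7 r=15: 7+32=39 d=1 *, l++
l=8 r=15: 11+32=43 d=3, r--
l=8 r=14: 11+25=36 d=4, l++
l=9 r=14: 12+25=37 d=3, l++
l=10 r=14: 13+25=38 d=2, l++
l=11 r=14: 18+25=43 d=3, r--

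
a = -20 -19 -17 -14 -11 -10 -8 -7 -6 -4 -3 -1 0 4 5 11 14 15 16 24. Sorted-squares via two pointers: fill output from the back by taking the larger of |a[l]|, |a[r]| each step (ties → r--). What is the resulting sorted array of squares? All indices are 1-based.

[0, 1, 9, 16, 16, 25, 36, 49, 64, 100, 121, 121, 196, 196, 225, 256, 289, 361, 400, 576]

l=1 r=20: |-20|<=|24| out[20]=576, r--
l=1 r=19: |-20|>|16| out[19]=400, l++
l=2 r=19: |-19|>|16| out[18]=361, l++
l=3 r=19: |-17|>|16| out[17]=289, l++
l=4 r=19: |-14|<=|16| out[16]=256, r--
l=4 r=18: |-14|<=|15| out[15]=225, r--
l=4 r=17: |-14|<=|14| out[14]=196, r--
l=4 r=16: |-14|>|11| out[13]=196, l++
l=5 r=16: |-11|<=|11| out[12]=121, r--
l=5 r=15: |-11|>|5| out[11]=121, l++
l=6 r=15: |-10|>|5| out[10]=100, l++
l=7 r=15: |-8|>|5| out[9]=64, l++
l=8 r=15: |-7|>|5| out[8]=49, l++
l=9 r=15: |-6|>|5| out[7]=36, l++
l=10 r=15: |-4|<=|5| out[6]=25, r--
l=10 r=14: |-4|<=|4| out[5]=16, r--
l=10 r=13: |-4|>|0| out[4]=16, l++
l=11 r=13: |-3|>|0| out[3]=9, l++
l=12 r=13: |-1|>|0| out[2]=1, l++
l=13 r=13: |0|<=|0| out[1]=0, r--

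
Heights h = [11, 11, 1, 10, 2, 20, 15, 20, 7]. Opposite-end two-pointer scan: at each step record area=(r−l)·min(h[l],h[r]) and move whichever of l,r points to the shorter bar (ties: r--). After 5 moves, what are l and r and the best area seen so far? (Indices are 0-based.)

l=0 r=8: min(11,7)*8=56 best=56 *, r--
l=0 r=7: min(11,20)*7=77 best=77 *, l++
l=1 r=7: min(11,20)*6=66 best=77, l++
l=2 r=7: min(1,20)*5=5 best=77, l++
l=3 r=7: min(10,20)*4=40 best=77, l++

l=4, r=7, best area=77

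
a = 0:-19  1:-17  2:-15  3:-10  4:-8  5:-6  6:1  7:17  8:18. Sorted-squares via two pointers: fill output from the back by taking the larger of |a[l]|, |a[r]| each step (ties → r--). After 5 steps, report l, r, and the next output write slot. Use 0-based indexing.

l=0 r=8: |-19|>|18| out[8]=361, l++
l=1 r=8: |-17|<=|18| out[7]=324, r--
l=1 r=7: |-17|<=|17| out[6]=289, r--
l=1 r=6: |-17|>|1| out[5]=289, l++
l=2 r=6: |-15|>|1| out[4]=225, l++

l=3, r=6, next write slot=3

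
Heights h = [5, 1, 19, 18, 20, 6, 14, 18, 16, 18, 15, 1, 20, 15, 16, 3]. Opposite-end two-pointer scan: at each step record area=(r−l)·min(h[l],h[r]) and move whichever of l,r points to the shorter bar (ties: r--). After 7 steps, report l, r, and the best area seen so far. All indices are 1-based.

l=5, r=13, best area=192

[1,16] min(5,3)*15=45 best=45 * → r--
[1,15] min(5,16)*14=70 best=70 * → l++
[2,15] min(1,16)*13=13 best=70 → l++
[3,15] min(19,16)*12=192 best=192 * → r--
[3,14] min(19,15)*11=165 best=192 → r--
[3,13] min(19,20)*10=190 best=192 → l++
[4,13] min(18,20)*9=162 best=192 → l++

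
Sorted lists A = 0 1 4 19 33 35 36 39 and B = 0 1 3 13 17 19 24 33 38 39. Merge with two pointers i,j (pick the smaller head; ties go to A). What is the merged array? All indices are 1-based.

[0, 0, 1, 1, 3, 4, 13, 17, 19, 19, 24, 33, 33, 35, 36, 38, 39, 39]

i=1 j=1: A[i]=0<=B[j]=0 take 0, i++
i=2 j=1: A[i]=1>B[j]=0 take 0, j++
i=2 j=2: A[i]=1<=B[j]=1 take 1, i++
i=3 j=2: A[i]=4>B[j]=1 take 1, j++
i=3 j=3: A[i]=4>B[j]=3 take 3, j++
i=3 j=4: A[i]=4<=B[j]=13 take 4, i++
i=4 j=4: A[i]=19>B[j]=13 take 13, j++
i=4 j=5: A[i]=19>B[j]=17 take 17, j++
i=4 j=6: A[i]=19<=B[j]=19 take 19, i++
i=5 j=6: A[i]=33>B[j]=19 take 19, j++
i=5 j=7: A[i]=33>B[j]=24 take 24, j++
i=5 j=8: A[i]=33<=B[j]=33 take 33, i++
i=6 j=8: A[i]=35>B[j]=33 take 33, j++
i=6 j=9: A[i]=35<=B[j]=38 take 35, i++
i=7 j=9: A[i]=36<=B[j]=38 take 36, i++
i=8 j=9: A[i]=39>B[j]=38 take 38, j++
i=8 j=10: A[i]=39<=B[j]=39 take 39, i++
i=9 j=10: A done, take B[j]=39, j++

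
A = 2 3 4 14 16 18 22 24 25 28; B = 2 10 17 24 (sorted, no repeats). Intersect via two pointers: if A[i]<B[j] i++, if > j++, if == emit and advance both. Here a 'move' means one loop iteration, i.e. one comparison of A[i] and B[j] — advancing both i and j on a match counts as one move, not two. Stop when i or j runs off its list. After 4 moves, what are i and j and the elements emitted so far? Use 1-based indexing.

[i=1,j=1] 2==2 emit → i++,j++
[i=2,j=2] 3<10 → i++
[i=3,j=2] 4<10 → i++
[i=4,j=2] 14>10 → j++

i=4, j=3, emitted=[2]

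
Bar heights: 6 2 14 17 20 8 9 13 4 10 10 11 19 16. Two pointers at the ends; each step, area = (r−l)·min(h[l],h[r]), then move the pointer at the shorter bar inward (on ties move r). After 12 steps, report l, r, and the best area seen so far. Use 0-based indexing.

[0,13] min(6,16)*13=78 best=78 * → l++
[1,13] min(2,16)*12=24 best=78 → l++
[2,13] min(14,16)*11=154 best=154 * → l++
[3,13] min(17,16)*10=160 best=160 * → r--
[3,12] min(17,19)*9=153 best=160 → l++
[4,12] min(20,19)*8=152 best=160 → r--
[4,11] min(20,11)*7=77 best=160 → r--
[4,10] min(20,10)*6=60 best=160 → r--
[4,9] min(20,10)*5=50 best=160 → r--
[4,8] min(20,4)*4=16 best=160 → r--
[4,7] min(20,13)*3=39 best=160 → r--
[4,6] min(20,9)*2=18 best=160 → r--

l=4, r=5, best area=160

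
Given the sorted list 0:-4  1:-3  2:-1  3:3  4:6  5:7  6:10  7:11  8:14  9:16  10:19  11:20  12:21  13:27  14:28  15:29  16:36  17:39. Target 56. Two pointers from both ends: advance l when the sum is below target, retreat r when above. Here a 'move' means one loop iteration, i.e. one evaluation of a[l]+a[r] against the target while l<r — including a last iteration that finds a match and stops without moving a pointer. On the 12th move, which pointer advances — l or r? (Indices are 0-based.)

l=0 r=17: -4+39=35 <56, l++
l=1 r=17: -3+39=36 <56, l++
l=2 r=17: -1+39=38 <56, l++
l=3 r=17: 3+39=42 <56, l++
l=4 r=17: 6+39=45 <56, l++
l=5 r=17: 7+39=46 <56, l++
l=6 r=17: 10+39=49 <56, l++
l=7 r=17: 11+39=50 <56, l++
l=8 r=17: 14+39=53 <56, l++
l=9 r=17: 16+39=55 <56, l++
l=10 r=17: 19+39=58 >56, r--
l=10 r=16: 19+36=55 <56, l++

l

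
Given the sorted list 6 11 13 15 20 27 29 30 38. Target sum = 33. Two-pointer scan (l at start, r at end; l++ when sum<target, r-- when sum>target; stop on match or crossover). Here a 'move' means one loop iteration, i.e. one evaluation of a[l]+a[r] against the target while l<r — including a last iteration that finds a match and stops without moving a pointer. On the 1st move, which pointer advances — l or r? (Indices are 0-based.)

r

l=0 r=8: 6+38=44 >33, r--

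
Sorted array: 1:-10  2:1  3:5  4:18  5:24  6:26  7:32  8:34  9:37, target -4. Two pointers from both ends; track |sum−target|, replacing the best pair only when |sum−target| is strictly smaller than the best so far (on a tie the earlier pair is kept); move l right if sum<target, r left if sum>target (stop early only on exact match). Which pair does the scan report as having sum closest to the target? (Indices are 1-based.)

pair (-10, 5) with sum -5 (|Δ|=1)

[1,9] -10+37=27 d=31 * → r--
[1,8] -10+34=24 d=28 * → r--
[1,7] -10+32=22 d=26 * → r--
[1,6] -10+26=16 d=20 * → r--
[1,5] -10+24=14 d=18 * → r--
[1,4] -10+18=8 d=12 * → r--
[1,3] -10+5=-5 d=1 * → l++
[2,3] 1+5=6 d=10 → r--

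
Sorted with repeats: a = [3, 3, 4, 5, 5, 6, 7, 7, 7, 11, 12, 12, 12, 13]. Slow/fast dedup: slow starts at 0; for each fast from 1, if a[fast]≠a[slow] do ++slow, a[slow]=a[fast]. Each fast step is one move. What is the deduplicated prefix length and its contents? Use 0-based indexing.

(s=0,f=1) a[fast]=3=a[slow] dup → fast++
(s=0,f=2) a[fast]=4≠a[slow]=3 write a[1]=4 → slow++,fast++
(s=1,f=3) a[fast]=5≠a[slow]=4 write a[2]=5 → slow++,fast++
(s=2,f=4) a[fast]=5=a[slow] dup → fast++
(s=2,f=5) a[fast]=6≠a[slow]=5 write a[3]=6 → slow++,fast++
(s=3,f=6) a[fast]=7≠a[slow]=6 write a[4]=7 → slow++,fast++
(s=4,f=7) a[fast]=7=a[slow] dup → fast++
(s=4,f=8) a[fast]=7=a[slow] dup → fast++
(s=4,f=9) a[fast]=11≠a[slow]=7 write a[5]=11 → slow++,fast++
(s=5,f=10) a[fast]=12≠a[slow]=11 write a[6]=12 → slow++,fast++
(s=6,f=11) a[fast]=12=a[slow] dup → fast++
(s=6,f=12) a[fast]=12=a[slow] dup → fast++
(s=6,f=13) a[fast]=13≠a[slow]=12 write a[7]=13 → slow++,fast++

length 8; prefix = [3, 4, 5, 6, 7, 11, 12, 13]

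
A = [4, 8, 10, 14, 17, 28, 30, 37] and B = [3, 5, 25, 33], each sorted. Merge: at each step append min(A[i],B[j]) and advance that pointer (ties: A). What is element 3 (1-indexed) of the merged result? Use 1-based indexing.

[i=1,j=1] A[i]=4>B[j]=3 take 3 → j++
[i=1,j=2] A[i]=4<=B[j]=5 take 4 → i++
[i=2,j=2] A[i]=8>B[j]=5 take 5 → j++
[i=2,j=3] A[i]=8<=B[j]=25 take 8 → i++
[i=3,j=3] A[i]=10<=B[j]=25 take 10 → i++
[i=4,j=3] A[i]=14<=B[j]=25 take 14 → i++
[i=5,j=3] A[i]=17<=B[j]=25 take 17 → i++
[i=6,j=3] A[i]=28>B[j]=25 take 25 → j++
[i=6,j=4] A[i]=28<=B[j]=33 take 28 → i++
[i=7,j=4] A[i]=30<=B[j]=33 take 30 → i++
[i=8,j=4] A[i]=37>B[j]=33 take 33 → j++
[i=8,j=5] B done, take A[i]=37 → i++

merged[3] = 5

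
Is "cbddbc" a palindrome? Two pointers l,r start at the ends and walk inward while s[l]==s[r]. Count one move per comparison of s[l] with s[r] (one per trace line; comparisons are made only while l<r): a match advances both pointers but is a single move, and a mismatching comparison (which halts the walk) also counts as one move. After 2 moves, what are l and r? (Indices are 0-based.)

l=2, r=3

l=0 r=5: 'c'=='c', l++,r--
l=1 r=4: 'b'=='b', l++,r--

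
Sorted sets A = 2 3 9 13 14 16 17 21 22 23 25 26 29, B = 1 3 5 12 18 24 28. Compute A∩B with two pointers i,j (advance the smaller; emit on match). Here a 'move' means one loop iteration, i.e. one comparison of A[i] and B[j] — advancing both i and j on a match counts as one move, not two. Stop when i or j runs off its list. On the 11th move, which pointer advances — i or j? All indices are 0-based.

[i=0,j=0] 2>1 → j++
[i=0,j=1] 2<3 → i++
[i=1,j=1] 3==3 emit → i++,j++
[i=2,j=2] 9>5 → j++
[i=2,j=3] 9<12 → i++
[i=3,j=3] 13>12 → j++
[i=3,j=4] 13<18 → i++
[i=4,j=4] 14<18 → i++
[i=5,j=4] 16<18 → i++
[i=6,j=4] 17<18 → i++
[i=7,j=4] 21>18 → j++

j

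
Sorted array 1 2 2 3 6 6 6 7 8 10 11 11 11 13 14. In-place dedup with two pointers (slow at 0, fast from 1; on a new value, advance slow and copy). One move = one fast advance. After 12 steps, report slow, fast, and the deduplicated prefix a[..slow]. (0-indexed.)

slow=0 fast=1: a[fast]=2≠a[slow]=1 write a[1]=2, slow++,fast++
slow=1 fast=2: a[fast]=2=a[slow] dup, fast++
slow=1 fast=3: a[fast]=3≠a[slow]=2 write a[2]=3, slow++,fast++
slow=2 fast=4: a[fast]=6≠a[slow]=3 write a[3]=6, slow++,fast++
slow=3 fast=5: a[fast]=6=a[slow] dup, fast++
slow=3 fast=6: a[fast]=6=a[slow] dup, fast++
slow=3 fast=7: a[fast]=7≠a[slow]=6 write a[4]=7, slow++,fast++
slow=4 fast=8: a[fast]=8≠a[slow]=7 write a[5]=8, slow++,fast++
slow=5 fast=9: a[fast]=10≠a[slow]=8 write a[6]=10, slow++,fast++
slow=6 fast=10: a[fast]=11≠a[slow]=10 write a[7]=11, slow++,fast++
slow=7 fast=11: a[fast]=11=a[slow] dup, fast++
slow=7 fast=12: a[fast]=11=a[slow] dup, fast++

slow=7, fast=13, prefix=[1, 2, 3, 6, 7, 8, 10, 11]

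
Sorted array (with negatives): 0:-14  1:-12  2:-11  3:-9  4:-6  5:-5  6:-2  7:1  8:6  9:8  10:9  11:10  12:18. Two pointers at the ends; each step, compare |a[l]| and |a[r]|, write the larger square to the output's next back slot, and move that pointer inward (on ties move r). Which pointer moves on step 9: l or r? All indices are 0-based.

r

[0,12] |-14|<=|18| out[12]=324 → r--
[0,11] |-14|>|10| out[11]=196 → l++
[1,11] |-12|>|10| out[10]=144 → l++
[2,11] |-11|>|10| out[9]=121 → l++
[3,11] |-9|<=|10| out[8]=100 → r--
[3,10] |-9|<=|9| out[7]=81 → r--
[3,9] |-9|>|8| out[6]=81 → l++
[4,9] |-6|<=|8| out[5]=64 → r--
[4,8] |-6|<=|6| out[4]=36 → r--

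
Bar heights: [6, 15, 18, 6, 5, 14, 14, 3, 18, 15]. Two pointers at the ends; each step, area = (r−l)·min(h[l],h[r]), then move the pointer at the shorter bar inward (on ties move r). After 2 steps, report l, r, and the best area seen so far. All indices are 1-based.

l=2, r=9, best area=120

l=1 r=10: min(6,15)*9=54 best=54 *, l++
l=2 r=10: min(15,15)*8=120 best=120 *, r--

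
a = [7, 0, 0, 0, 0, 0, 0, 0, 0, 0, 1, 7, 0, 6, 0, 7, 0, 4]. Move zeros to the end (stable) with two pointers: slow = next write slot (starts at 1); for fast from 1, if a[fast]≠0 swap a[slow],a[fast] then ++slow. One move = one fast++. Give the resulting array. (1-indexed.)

[7, 1, 7, 6, 7, 4, 0, 0, 0, 0, 0, 0, 0, 0, 0, 0, 0, 0]

slow=1 fast=1: a[fast]=7≠0 swap→a[1]=7, slow++,fast++
slow=2 fast=2: a[fast]=0, fast++
slow=2 fast=3: a[fast]=0, fast++
slow=2 fast=4: a[fast]=0, fast++
slow=2 fast=5: a[fast]=0, fast++
slow=2 fast=6: a[fast]=0, fast++
slow=2 fast=7: a[fast]=0, fast++
slow=2 fast=8: a[fast]=0, fast++
slow=2 fast=9: a[fast]=0, fast++
slow=2 fast=10: a[fast]=0, fast++
slow=2 fast=11: a[fast]=1≠0 swap→a[2]=1, slow++,fast++
slow=3 fast=12: a[fast]=7≠0 swap→a[3]=7, slow++,fast++
slow=4 fast=13: a[fast]=0, fast++
slow=4 fast=14: a[fast]=6≠0 swap→a[4]=6, slow++,fast++
slow=5 fast=15: a[fast]=0, fast++
slow=5 fast=16: a[fast]=7≠0 swap→a[5]=7, slow++,fast++
slow=6 fast=17: a[fast]=0, fast++
slow=6 fast=18: a[fast]=4≠0 swap→a[6]=4, slow++,fast++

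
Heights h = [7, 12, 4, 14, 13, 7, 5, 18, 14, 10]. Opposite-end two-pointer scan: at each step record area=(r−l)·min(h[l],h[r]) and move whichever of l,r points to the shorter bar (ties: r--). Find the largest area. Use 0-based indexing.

[0,9] min(7,10)*9=63 best=63 * → l++
[1,9] min(12,10)*8=80 best=80 * → r--
[1,8] min(12,14)*7=84 best=84 * → l++
[2,8] min(4,14)*6=24 best=84 → l++
[3,8] min(14,14)*5=70 best=84 → r--
[3,7] min(14,18)*4=56 best=84 → l++
[4,7] min(13,18)*3=39 best=84 → l++
[5,7] min(7,18)*2=14 best=84 → l++
[6,7] min(5,18)*1=5 best=84 → l++

max area = 84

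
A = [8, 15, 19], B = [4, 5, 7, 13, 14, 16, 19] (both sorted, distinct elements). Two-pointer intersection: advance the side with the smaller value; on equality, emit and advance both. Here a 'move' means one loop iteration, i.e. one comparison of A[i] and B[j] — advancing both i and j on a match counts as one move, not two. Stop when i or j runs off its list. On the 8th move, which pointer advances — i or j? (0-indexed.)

[i=0,j=0] 8>4 → j++
[i=0,j=1] 8>5 → j++
[i=0,j=2] 8>7 → j++
[i=0,j=3] 8<13 → i++
[i=1,j=3] 15>13 → j++
[i=1,j=4] 15>14 → j++
[i=1,j=5] 15<16 → i++
[i=2,j=5] 19>16 → j++

j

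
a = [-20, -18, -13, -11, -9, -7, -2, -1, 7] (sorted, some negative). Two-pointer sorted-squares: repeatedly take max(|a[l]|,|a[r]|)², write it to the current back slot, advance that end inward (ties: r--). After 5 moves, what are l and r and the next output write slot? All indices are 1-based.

l=6, r=9, next write slot=4

l=1 r=9: |-20|>|7| out[9]=400, l++
l=2 r=9: |-18|>|7| out[8]=324, l++
l=3 r=9: |-13|>|7| out[7]=169, l++
l=4 r=9: |-11|>|7| out[6]=121, l++
l=5 r=9: |-9|>|7| out[5]=81, l++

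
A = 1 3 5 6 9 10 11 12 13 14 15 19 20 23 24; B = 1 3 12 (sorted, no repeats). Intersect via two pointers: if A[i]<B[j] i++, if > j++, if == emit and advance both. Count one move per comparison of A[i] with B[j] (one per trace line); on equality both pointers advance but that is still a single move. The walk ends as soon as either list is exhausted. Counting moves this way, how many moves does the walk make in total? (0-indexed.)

8 moves

[i=0,j=0] 1==1 emit → i++,j++
[i=1,j=1] 3==3 emit → i++,j++
[i=2,j=2] 5<12 → i++
[i=3,j=2] 6<12 → i++
[i=4,j=2] 9<12 → i++
[i=5,j=2] 10<12 → i++
[i=6,j=2] 11<12 → i++
[i=7,j=2] 12==12 emit → i++,j++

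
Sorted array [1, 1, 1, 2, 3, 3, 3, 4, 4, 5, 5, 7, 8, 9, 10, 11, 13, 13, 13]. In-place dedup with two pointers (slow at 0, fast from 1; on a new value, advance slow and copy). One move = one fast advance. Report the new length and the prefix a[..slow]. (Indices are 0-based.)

length 11; prefix = [1, 2, 3, 4, 5, 7, 8, 9, 10, 11, 13]

(s=0,f=1) a[fast]=1=a[slow] dup → fast++
(s=0,f=2) a[fast]=1=a[slow] dup → fast++
(s=0,f=3) a[fast]=2≠a[slow]=1 write a[1]=2 → slow++,fast++
(s=1,f=4) a[fast]=3≠a[slow]=2 write a[2]=3 → slow++,fast++
(s=2,f=5) a[fast]=3=a[slow] dup → fast++
(s=2,f=6) a[fast]=3=a[slow] dup → fast++
(s=2,f=7) a[fast]=4≠a[slow]=3 write a[3]=4 → slow++,fast++
(s=3,f=8) a[fast]=4=a[slow] dup → fast++
(s=3,f=9) a[fast]=5≠a[slow]=4 write a[4]=5 → slow++,fast++
(s=4,f=10) a[fast]=5=a[slow] dup → fast++
(s=4,f=11) a[fast]=7≠a[slow]=5 write a[5]=7 → slow++,fast++
(s=5,f=12) a[fast]=8≠a[slow]=7 write a[6]=8 → slow++,fast++
(s=6,f=13) a[fast]=9≠a[slow]=8 write a[7]=9 → slow++,fast++
(s=7,f=14) a[fast]=10≠a[slow]=9 write a[8]=10 → slow++,fast++
(s=8,f=15) a[fast]=11≠a[slow]=10 write a[9]=11 → slow++,fast++
(s=9,f=16) a[fast]=13≠a[slow]=11 write a[10]=13 → slow++,fast++
(s=10,f=17) a[fast]=13=a[slow] dup → fast++
(s=10,f=18) a[fast]=13=a[slow] dup → fast++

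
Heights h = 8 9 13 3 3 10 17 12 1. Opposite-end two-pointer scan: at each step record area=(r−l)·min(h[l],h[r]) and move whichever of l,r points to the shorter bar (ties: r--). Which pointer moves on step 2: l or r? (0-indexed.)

l

[0,8] min(8,1)*8=8 best=8 * → r--
[0,7] min(8,12)*7=56 best=56 * → l++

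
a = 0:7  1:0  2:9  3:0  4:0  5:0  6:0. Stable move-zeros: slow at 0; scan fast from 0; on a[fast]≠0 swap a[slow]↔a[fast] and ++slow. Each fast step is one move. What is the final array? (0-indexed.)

[7, 9, 0, 0, 0, 0, 0]

slow=0 fast=0: a[fast]=7≠0 swap→a[0]=7, slow++,fast++
slow=1 fast=1: a[fast]=0, fast++
slow=1 fast=2: a[fast]=9≠0 swap→a[1]=9, slow++,fast++
slow=2 fast=3: a[fast]=0, fast++
slow=2 fast=4: a[fast]=0, fast++
slow=2 fast=5: a[fast]=0, fast++
slow=2 fast=6: a[fast]=0, fast++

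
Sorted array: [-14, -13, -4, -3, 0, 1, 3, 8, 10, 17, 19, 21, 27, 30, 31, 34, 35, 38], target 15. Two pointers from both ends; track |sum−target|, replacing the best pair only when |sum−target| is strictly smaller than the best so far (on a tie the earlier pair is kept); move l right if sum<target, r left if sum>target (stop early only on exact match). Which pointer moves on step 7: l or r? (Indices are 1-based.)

[1,18] -14+38=24 d=9 * → r--
[1,17] -14+35=21 d=6 * → r--
[1,16] -14+34=20 d=5 * → r--
[1,15] -14+31=17 d=2 * → r--
[1,14] -14+30=16 d=1 * → r--
[1,13] -14+27=13 d=2 → l++
[2,13] -13+27=14 d=1 → l++

l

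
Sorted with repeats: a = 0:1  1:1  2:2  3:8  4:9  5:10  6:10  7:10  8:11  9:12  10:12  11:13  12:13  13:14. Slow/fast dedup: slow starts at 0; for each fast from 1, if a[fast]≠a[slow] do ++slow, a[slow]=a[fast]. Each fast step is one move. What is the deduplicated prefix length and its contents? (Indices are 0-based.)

length 9; prefix = [1, 2, 8, 9, 10, 11, 12, 13, 14]

slow=0 fast=1: a[fast]=1=a[slow] dup, fast++
slow=0 fast=2: a[fast]=2≠a[slow]=1 write a[1]=2, slow++,fast++
slow=1 fast=3: a[fast]=8≠a[slow]=2 write a[2]=8, slow++,fast++
slow=2 fast=4: a[fast]=9≠a[slow]=8 write a[3]=9, slow++,fast++
slow=3 fast=5: a[fast]=10≠a[slow]=9 write a[4]=10, slow++,fast++
slow=4 fast=6: a[fast]=10=a[slow] dup, fast++
slow=4 fast=7: a[fast]=10=a[slow] dup, fast++
slow=4 fast=8: a[fast]=11≠a[slow]=10 write a[5]=11, slow++,fast++
slow=5 fast=9: a[fast]=12≠a[slow]=11 write a[6]=12, slow++,fast++
slow=6 fast=10: a[fast]=12=a[slow] dup, fast++
slow=6 fast=11: a[fast]=13≠a[slow]=12 write a[7]=13, slow++,fast++
slow=7 fast=12: a[fast]=13=a[slow] dup, fast++
slow=7 fast=13: a[fast]=14≠a[slow]=13 write a[8]=14, slow++,fast++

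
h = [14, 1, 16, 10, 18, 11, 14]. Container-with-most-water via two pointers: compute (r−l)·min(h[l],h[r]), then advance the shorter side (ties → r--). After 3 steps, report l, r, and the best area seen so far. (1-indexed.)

[1,7] min(14,14)*6=84 best=84 * → r--
[1,6] min(14,11)*5=55 best=84 → r--
[1,5] min(14,18)*4=56 best=84 → l++

l=2, r=5, best area=84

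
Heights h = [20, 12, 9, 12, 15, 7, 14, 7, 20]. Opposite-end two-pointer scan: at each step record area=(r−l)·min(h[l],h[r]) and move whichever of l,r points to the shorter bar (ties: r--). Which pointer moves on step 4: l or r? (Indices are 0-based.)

l=0 r=8: min(20,20)*8=160 best=160 *, r--
l=0 r=7: min(20,7)*7=49 best=160, r--
l=0 r=6: min(20,14)*6=84 best=160, r--
l=0 r=5: min(20,7)*5=35 best=160, r--

r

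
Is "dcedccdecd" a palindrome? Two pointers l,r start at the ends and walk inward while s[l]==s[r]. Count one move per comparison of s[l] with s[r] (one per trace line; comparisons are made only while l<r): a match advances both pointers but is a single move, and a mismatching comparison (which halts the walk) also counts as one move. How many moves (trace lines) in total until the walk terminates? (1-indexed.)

l=1 r=10: 'd'=='d', l++,r--
l=2 r=9: 'c'=='c', l++,r--
l=3 r=8: 'e'=='e', l++,r--
l=4 r=7: 'd'=='d', l++,r--
l=5 r=6: 'c'=='c', l++,r--

5 moves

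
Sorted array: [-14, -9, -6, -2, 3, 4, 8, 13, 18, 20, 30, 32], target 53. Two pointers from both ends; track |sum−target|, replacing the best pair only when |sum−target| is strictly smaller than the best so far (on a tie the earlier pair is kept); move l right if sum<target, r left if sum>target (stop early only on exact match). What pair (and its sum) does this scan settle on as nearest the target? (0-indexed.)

pair (20, 32) with sum 52 (|Δ|=1)

l=0 r=11: -14+32=18 d=35 *, l++
l=1 r=11: -9+32=23 d=30 *, l++
l=2 r=11: -6+32=26 d=27 *, l++
l=3 r=11: -2+32=30 d=23 *, l++
l=4 r=11: 3+32=35 d=18 *, l++
l=5 r=11: 4+32=36 d=17 *, l++
l=6 r=11: 8+32=40 d=13 *, l++
l=7 r=11: 13+32=45 d=8 *, l++
l=8 r=11: 18+32=50 d=3 *, l++
l=9 r=11: 20+32=52 d=1 *, l++
l=10 r=11: 30+32=62 d=9, r--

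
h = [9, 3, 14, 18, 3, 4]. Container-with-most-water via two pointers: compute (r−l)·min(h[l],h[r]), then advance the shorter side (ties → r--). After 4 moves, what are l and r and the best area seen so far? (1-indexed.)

[1,6] min(9,4)*5=20 best=20 * → r--
[1,5] min(9,3)*4=12 best=20 → r--
[1,4] min(9,18)*3=27 best=27 * → l++
[2,4] min(3,18)*2=6 best=27 → l++

l=3, r=4, best area=27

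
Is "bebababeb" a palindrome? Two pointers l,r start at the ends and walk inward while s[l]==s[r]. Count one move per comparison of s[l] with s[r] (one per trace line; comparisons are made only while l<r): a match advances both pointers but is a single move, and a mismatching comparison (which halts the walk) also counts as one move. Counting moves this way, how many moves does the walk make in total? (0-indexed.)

4 moves

[0,8] 'b'=='b' → l++,r--
[1,7] 'e'=='e' → l++,r--
[2,6] 'b'=='b' → l++,r--
[3,5] 'a'=='a' → l++,r--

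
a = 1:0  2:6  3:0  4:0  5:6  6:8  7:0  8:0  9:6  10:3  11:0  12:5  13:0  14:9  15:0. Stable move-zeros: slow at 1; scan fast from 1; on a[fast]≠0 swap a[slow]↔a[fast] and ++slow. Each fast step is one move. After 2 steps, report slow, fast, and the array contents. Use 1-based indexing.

slow=2, fast=3, a=[6, 0, 0, 0, 6, 8, 0, 0, 6, 3, 0, 5, 0, 9, 0]

(s=1,f=1) a[fast]=0 → fast++
(s=1,f=2) a[fast]=6≠0 swap→a[1]=6 → slow++,fast++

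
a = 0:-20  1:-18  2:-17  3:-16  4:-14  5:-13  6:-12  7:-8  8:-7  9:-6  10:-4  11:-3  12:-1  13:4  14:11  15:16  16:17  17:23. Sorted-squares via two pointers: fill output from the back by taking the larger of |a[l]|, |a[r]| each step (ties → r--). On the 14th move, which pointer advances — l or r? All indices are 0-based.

l=0 r=17: |-20|<=|23| out[17]=529, r--
l=0 r=16: |-20|>|17| out[16]=400, l++
l=1 r=16: |-18|>|17| out[15]=324, l++
l=2 r=16: |-17|<=|17| out[14]=289, r--
l=2 r=15: |-17|>|16| out[13]=289, l++
l=3 r=15: |-16|<=|16| out[12]=256, r--
l=3 r=14: |-16|>|11| out[11]=256, l++
l=4 r=14: |-14|>|11| out[10]=196, l++
l=5 r=14: |-13|>|11| out[9]=169, l++
l=6 r=14: |-12|>|11| out[8]=144, l++
l=7 r=14: |-8|<=|11| out[7]=121, r--
l=7 r=13: |-8|>|4| out[6]=64, l++
l=8 r=13: |-7|>|4| out[5]=49, l++
l=9 r=13: |-6|>|4| out[4]=36, l++

l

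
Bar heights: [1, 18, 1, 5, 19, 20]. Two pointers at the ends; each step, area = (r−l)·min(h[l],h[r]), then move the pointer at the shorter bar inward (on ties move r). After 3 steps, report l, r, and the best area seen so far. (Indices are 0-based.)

l=3, r=5, best area=72

[0,5] min(1,20)*5=5 best=5 * → l++
[1,5] min(18,20)*4=72 best=72 * → l++
[2,5] min(1,20)*3=3 best=72 → l++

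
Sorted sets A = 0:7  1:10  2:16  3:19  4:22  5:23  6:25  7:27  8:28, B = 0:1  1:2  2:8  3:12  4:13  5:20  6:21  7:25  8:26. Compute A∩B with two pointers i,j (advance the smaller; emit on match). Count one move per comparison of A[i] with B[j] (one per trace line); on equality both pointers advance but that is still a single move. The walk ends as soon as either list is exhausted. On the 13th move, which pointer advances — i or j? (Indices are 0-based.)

i=0 j=0: 7>1, j++
i=0 j=1: 7>2, j++
i=0 j=2: 7<8, i++
i=1 j=2: 10>8, j++
i=1 j=3: 10<12, i++
i=2 j=3: 16>12, j++
i=2 j=4: 16>13, j++
i=2 j=5: 16<20, i++
i=3 j=5: 19<20, i++
i=4 j=5: 22>20, j++
i=4 j=6: 22>21, j++
i=4 j=7: 22<25, i++
i=5 j=7: 23<25, i++

i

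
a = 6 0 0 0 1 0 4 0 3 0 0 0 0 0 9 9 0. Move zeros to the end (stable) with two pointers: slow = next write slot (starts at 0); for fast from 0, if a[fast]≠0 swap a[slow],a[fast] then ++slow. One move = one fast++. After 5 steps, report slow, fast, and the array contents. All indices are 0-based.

slow=2, fast=5, a=[6, 1, 0, 0, 0, 0, 4, 0, 3, 0, 0, 0, 0, 0, 9, 9, 0]

(s=0,f=0) a[fast]=6≠0 swap→a[0]=6 → slow++,fast++
(s=1,f=1) a[fast]=0 → fast++
(s=1,f=2) a[fast]=0 → fast++
(s=1,f=3) a[fast]=0 → fast++
(s=1,f=4) a[fast]=1≠0 swap→a[1]=1 → slow++,fast++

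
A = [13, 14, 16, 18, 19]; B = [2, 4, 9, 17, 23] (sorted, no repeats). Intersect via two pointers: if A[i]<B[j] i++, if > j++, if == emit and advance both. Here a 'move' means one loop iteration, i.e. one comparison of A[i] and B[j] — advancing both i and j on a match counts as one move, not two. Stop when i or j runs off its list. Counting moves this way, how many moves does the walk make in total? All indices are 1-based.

[i=1,j=1] 13>2 → j++
[i=1,j=2] 13>4 → j++
[i=1,j=3] 13>9 → j++
[i=1,j=4] 13<17 → i++
[i=2,j=4] 14<17 → i++
[i=3,j=4] 16<17 → i++
[i=4,j=4] 18>17 → j++
[i=4,j=5] 18<23 → i++
[i=5,j=5] 19<23 → i++

9 moves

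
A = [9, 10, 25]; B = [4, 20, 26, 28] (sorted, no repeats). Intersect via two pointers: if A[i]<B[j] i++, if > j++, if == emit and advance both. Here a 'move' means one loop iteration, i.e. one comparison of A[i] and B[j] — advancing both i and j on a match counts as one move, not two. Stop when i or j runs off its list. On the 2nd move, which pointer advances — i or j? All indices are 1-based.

i=1 j=1: 9>4, j++
i=1 j=2: 9<20, i++

i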